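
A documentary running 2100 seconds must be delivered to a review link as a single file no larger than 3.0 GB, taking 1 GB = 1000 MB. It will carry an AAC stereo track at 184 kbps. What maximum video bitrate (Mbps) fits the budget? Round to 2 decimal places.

11.24 Mbps

Budget: 3.0 GB = 24000.0 Mb.
Total bitrate budget: 24000.0 Mb / 2100 s = 11.429 Mbps.
Audio: 184 kbps = 0.184 Mbps.
Video: 11.429 − 0.184 = 11.245 Mbps.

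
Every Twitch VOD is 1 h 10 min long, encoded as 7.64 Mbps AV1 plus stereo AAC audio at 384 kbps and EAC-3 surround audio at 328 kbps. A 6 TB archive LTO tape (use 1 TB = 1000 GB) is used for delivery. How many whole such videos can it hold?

1368

1 h 10 min = 70 min = 4200 s
Audio total: 384 + 328 = 712 kbps = 0.712 Mbps.
Total bitrate: 8.352 Mbps.
Per item: 8.352 Mbps × 4200 s = 35,078 Mb = 4,385 MB.
Capacity: 6 TB = 48,000,000 Mb; 1368.36 items → 1368 complete.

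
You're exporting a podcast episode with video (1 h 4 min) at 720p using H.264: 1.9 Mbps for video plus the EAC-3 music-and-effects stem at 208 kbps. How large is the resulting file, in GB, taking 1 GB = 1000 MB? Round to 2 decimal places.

1.01 GB

1 h 4 min = 64 min = 3840 s
Audio: 208 kbps = 0.208 Mbps.
Total bitrate: 1.9 + 0.208 = 2.108 Mbps.
Stream data: 2.108 Mbps × 3840 s = 8094.7 Mb.
8,095 Mb ÷ 8 = 1,012 MB → 1.012 GB.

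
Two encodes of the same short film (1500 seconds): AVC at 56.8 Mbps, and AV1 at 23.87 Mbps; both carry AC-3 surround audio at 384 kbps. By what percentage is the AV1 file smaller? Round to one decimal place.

57.6%

Audio: 384 kbps = 0.384 Mbps.
AVC: 57.184 Mbps × 1500 s = 85776.0 Mb = 9.986 GiB.
AV1: 24.254 Mbps × 1500 s = 36381.0 Mb = 4.235 GiB.
Reduction: (1 − 4.235/9.986) × 100 = 57.59%.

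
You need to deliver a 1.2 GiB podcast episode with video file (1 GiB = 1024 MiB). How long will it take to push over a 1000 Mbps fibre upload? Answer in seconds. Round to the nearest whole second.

10 seconds

File: 1.2 GiB = 10307.9 Mb.
At 1000 Mbps: 10307.9 / 1000 = 10.3 s ≈ 10.3 seconds.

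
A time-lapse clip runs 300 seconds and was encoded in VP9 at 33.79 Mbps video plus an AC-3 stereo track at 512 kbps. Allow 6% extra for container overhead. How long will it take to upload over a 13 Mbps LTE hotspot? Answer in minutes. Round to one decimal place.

Audio: 512 kbps = 0.512 Mbps.
Total bitrate: 34.302 Mbps.
File: 34.302 Mbps × 300 s = 10290.6 Mb.
With 6% container overhead: ×1.06. → 10908.0 Mb.
At 13 Mbps: 10908.0 / 13 = 839.1 s ≈ 14 minutes.

14.0 minutes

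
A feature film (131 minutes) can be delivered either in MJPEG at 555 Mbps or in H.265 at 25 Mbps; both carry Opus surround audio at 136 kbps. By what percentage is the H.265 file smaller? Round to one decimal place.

131 min = 7860 s
Audio: 136 kbps = 0.136 Mbps.
MJPEG: 555.136 Mbps × 7860 s = 4363369.0 Mb = 507.963 GiB.
H.265: 25.136 Mbps × 7860 s = 197569.0 Mb = 23.000 GiB.
Reduction: (1 − 23.000/507.963) × 100 = 95.47%.

95.5%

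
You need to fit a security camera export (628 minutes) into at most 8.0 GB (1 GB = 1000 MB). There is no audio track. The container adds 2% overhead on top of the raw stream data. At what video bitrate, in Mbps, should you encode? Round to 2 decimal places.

Budget: 8.0 GB = 64000.0 Mb.
Stream payload after overhead: 64000.0 / 1.02 = 62745.1 Mb.
628 min = 37680 s
Total bitrate budget: 62745.1 Mb / 37680 s = 1.665 Mbps.

1.67 Mbps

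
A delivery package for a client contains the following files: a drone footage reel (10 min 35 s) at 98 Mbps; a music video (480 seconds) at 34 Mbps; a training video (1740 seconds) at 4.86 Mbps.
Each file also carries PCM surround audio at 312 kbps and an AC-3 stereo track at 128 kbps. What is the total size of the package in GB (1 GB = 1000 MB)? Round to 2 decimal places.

Audio total: 312 + 128 = 440 kbps = 0.440 Mbps.
drone footage reel: 98.440 Mbps × 635 s = 62509.4 Mb
music video: 34.440 Mbps × 480 s = 16531.2 Mb
training video: 5.300 Mbps × 1740 s = 9222.0 Mb
Total: 88262.6 Mb = 11032.8 MB.
= 11.03 GB.

11.03 GB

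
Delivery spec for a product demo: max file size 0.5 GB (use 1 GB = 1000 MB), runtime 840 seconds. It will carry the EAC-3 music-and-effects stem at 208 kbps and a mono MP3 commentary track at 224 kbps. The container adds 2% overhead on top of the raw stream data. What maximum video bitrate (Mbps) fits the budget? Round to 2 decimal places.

Budget: 0.5 GB = 4000.0 Mb.
Stream payload after overhead: 4000.0 / 1.02 = 3921.6 Mb.
Total bitrate budget: 3921.6 Mb / 840 s = 4.669 Mbps.
Audio total: 208 + 224 = 432 kbps = 0.432 Mbps.
Video: 4.669 − 0.432 = 4.237 Mbps.

4.24 Mbps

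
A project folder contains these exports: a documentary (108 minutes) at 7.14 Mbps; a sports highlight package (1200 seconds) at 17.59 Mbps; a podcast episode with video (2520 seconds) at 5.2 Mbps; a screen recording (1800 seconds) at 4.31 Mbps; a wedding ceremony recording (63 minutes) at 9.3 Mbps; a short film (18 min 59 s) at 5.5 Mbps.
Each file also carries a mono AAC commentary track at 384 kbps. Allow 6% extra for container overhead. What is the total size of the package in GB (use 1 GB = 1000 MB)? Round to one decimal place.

Audio: 384 kbps = 0.384 Mbps.
documentary: 7.524 Mbps × 6480 s × 1.06 = 51680.9 Mb
sports highlight package: 17.974 Mbps × 1200 s × 1.06 = 22862.9 Mb
podcast episode with video: 5.584 Mbps × 2520 s × 1.06 = 14916.0 Mb
screen recording: 4.694 Mbps × 1800 s × 1.06 = 8956.2 Mb
wedding ceremony recording: 9.684 Mbps × 3780 s × 1.06 = 38801.9 Mb
short film: 5.884 Mbps × 1139 s × 1.06 = 7104.0 Mb
Total: 144321.8 Mb = 18040.2 MB.
= 18.04 GB.

18.0 GB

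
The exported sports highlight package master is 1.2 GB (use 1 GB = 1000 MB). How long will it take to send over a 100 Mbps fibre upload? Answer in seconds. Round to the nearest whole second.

96 seconds

File: 1.2 GB = 9600.0 Mb.
At 100 Mbps: 9600.0 / 100 = 96.0 s ≈ 96 seconds.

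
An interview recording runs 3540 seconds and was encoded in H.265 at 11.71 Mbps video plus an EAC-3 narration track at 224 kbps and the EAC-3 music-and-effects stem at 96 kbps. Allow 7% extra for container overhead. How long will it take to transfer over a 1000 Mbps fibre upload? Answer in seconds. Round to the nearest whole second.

Audio total: 224 + 96 = 320 kbps = 0.320 Mbps.
Total bitrate: 12.030 Mbps.
File: 12.030 Mbps × 3540 s = 42586.2 Mb.
With 7% container overhead: ×1.07. → 45567.2 Mb.
At 1000 Mbps: 45567.2 / 1000 = 45.6 s ≈ 45.6 seconds.

46 seconds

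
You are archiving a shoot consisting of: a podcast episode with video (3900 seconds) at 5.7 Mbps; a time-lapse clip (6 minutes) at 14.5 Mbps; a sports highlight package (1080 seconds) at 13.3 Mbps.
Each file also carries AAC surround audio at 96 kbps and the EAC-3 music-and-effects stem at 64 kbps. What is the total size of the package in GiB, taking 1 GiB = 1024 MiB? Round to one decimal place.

Audio total: 96 + 64 = 160 kbps = 0.160 Mbps.
podcast episode with video: 5.860 Mbps × 3900 s = 22854.0 Mb
time-lapse clip: 14.660 Mbps × 360 s = 5277.6 Mb
sports highlight package: 13.460 Mbps × 1080 s = 14536.8 Mb
Total: 42668.4 Mb = 5333.6 MB.
= 4.967 GiB.

5.0 GiB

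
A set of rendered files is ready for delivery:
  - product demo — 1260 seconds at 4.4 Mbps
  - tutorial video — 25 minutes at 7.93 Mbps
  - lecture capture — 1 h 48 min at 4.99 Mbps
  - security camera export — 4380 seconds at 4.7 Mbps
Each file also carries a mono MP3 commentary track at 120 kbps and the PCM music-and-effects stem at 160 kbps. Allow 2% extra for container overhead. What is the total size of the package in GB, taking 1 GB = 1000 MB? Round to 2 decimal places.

Audio total: 120 + 160 = 280 kbps = 0.280 Mbps.
product demo: 4.680 Mbps × 1260 s × 1.02 = 6014.7 Mb
tutorial video: 8.210 Mbps × 1500 s × 1.02 = 12561.3 Mb
lecture capture: 5.270 Mbps × 6480 s × 1.02 = 34832.6 Mb
security camera export: 4.980 Mbps × 4380 s × 1.02 = 22248.6 Mb
Total: 75657.3 Mb = 9457.2 MB.
= 9.457 GB.

9.46 GB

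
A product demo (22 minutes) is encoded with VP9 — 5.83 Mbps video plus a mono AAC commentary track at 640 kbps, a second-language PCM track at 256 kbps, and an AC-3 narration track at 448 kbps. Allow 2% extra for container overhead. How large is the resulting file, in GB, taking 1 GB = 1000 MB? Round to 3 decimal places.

22 min = 1320 s
Audio total: 640 + 256 + 448 = 1344 kbps = 1.344 Mbps.
Total bitrate: 5.83 + 1.344 = 7.174 Mbps.
Stream data: 7.174 Mbps × 1320 s = 9469.7 Mb.
With 2% container overhead: ×1.02.
9,659 Mb ÷ 8 = 1,207 MB → 1.207 GB.

1.207 GB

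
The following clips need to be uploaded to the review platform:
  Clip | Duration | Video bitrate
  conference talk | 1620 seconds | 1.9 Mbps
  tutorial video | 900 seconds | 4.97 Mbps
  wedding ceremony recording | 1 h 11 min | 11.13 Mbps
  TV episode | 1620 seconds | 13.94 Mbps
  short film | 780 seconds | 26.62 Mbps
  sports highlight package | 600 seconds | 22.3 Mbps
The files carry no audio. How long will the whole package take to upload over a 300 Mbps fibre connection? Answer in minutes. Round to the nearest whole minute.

6 minutes

conference talk: 1.900 Mbps × 1620 s = 3078.0 Mb
tutorial video: 4.970 Mbps × 900 s = 4473.0 Mb
wedding ceremony recording: 11.130 Mbps × 4260 s = 47413.8 Mb
TV episode: 13.940 Mbps × 1620 s = 22582.8 Mb
short film: 26.620 Mbps × 780 s = 20763.6 Mb
sports highlight package: 22.300 Mbps × 600 s = 13380.0 Mb
Total: 111691.2 Mb = 13961.4 MB.
At 300 Mbps: 111691.2 / 300 = 372 s ≈ 6.21 minutes.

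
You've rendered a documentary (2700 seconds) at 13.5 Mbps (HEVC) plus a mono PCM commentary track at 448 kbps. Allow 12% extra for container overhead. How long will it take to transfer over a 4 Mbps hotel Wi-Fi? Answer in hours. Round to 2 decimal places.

2.93 hours

Audio: 448 kbps = 0.448 Mbps.
Total bitrate: 13.948 Mbps.
File: 13.948 Mbps × 2700 s = 37659.6 Mb.
With 12% container overhead: ×1.12. → 42178.8 Mb.
At 4 Mbps: 42178.8 / 4 = 10544.7 s ≈ 2.93 hours.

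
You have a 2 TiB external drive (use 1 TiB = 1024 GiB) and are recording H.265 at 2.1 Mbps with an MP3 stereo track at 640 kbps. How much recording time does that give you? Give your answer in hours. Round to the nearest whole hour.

1783 hours

Audio: 640 kbps = 0.640 Mbps.
Total bitrate: 2.1 + 0.640 = 2.740 Mbps.
Capacity: 2 TiB = 17,592,186 Mb.
Recording time: 17,592,186 / 2.740 = 6,420,506 s ≈ 1,783 hours.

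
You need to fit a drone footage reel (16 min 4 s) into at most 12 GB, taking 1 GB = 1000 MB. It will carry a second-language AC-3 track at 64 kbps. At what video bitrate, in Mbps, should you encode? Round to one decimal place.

Budget: 12 GB = 96000.0 Mb.
16 min 4 s = 964 s
Total bitrate budget: 96000.0 Mb / 964 s = 99.585 Mbps.
Audio: 64 kbps = 0.064 Mbps.
Video: 99.585 − 0.064 = 99.521 Mbps.

99.5 Mbps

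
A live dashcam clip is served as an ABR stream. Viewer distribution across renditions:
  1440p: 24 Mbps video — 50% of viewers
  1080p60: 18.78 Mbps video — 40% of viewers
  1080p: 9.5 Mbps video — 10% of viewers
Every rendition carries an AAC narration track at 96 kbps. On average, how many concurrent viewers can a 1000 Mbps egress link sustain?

Audio: 96 kbps = 0.096 Mbps.
Average per-viewer bitrate: 0.50×24.096 + 0.40×18.876 + 0.10×9.596 = 20.558 Mbps.
1000 Mbps = 1,000 Mbps; 1,000 / 20.558 = 48.64 → 48.

48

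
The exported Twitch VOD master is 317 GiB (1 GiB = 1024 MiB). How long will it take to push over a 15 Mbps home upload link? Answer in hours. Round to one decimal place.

50.4 hours

File: 317 GiB = 2723009.3 Mb.
At 15 Mbps: 2723009.3 / 15 = 181534.0 s ≈ 50.4 hours.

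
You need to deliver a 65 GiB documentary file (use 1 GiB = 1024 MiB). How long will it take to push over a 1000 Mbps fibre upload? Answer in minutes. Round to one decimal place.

9.3 minutes

File: 65 GiB = 558345.7 Mb.
At 1000 Mbps: 558345.7 / 1000 = 558.3 s ≈ 9.31 minutes.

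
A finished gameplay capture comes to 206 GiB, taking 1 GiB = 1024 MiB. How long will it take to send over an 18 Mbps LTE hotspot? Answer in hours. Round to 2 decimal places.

27.31 hours

File: 206 GiB = 1769526.5 Mb.
At 18 Mbps: 1769526.5 / 18 = 98307.0 s ≈ 27.3 hours.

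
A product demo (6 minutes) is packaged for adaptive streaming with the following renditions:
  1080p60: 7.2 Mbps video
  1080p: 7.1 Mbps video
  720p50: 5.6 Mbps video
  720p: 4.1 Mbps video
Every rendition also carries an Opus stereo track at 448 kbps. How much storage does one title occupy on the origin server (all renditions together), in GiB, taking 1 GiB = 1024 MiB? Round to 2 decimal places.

1.08 GiB

6 min = 360 s
Audio: 448 kbps = 0.448 Mbps.
Sum of rendition bitrates: (7.2+0.448) + (7.1+0.448) + (5.6+0.448) + (4.1+0.448) = 25.792 Mbps.
× 360 s = 9,285 Mb = 1,161 MB = 1.081 GiB.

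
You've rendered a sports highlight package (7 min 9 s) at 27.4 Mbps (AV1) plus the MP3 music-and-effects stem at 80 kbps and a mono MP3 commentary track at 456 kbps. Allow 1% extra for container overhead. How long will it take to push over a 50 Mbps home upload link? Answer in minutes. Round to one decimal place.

7 min 9 s = 429 s
Audio total: 80 + 456 = 536 kbps = 0.536 Mbps.
Total bitrate: 27.936 Mbps.
File: 27.936 Mbps × 429 s = 11984.5 Mb.
With 1% container overhead: ×1.01. → 12104.4 Mb.
At 50 Mbps: 12104.4 / 50 = 242.1 s ≈ 4.03 minutes.

4.0 minutes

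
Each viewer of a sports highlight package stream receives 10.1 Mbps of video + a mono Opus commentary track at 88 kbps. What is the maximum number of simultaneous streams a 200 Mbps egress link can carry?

19

Audio: 88 kbps = 0.088 Mbps.
Per-viewer media rate: 10.188 Mbps.
200 Mbps = 200.0 Mbps; 200.0 / 10.188 = 19.63 → 19 viewers.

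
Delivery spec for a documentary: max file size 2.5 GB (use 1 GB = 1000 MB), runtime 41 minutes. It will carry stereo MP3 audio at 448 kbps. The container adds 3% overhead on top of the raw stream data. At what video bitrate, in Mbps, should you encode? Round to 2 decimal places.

7.45 Mbps

Budget: 2.5 GB = 20000.0 Mb.
Stream payload after overhead: 20000.0 / 1.03 = 19417.5 Mb.
41 min = 2460 s
Total bitrate budget: 19417.5 Mb / 2460 s = 7.893 Mbps.
Audio: 448 kbps = 0.448 Mbps.
Video: 7.893 − 0.448 = 7.445 Mbps.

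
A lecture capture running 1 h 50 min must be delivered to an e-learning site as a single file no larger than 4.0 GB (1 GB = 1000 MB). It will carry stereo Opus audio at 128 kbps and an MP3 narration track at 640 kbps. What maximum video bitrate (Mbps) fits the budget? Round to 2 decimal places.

4.08 Mbps

Budget: 4.0 GB = 32000.0 Mb.
1 h 50 min = 110 min = 6600 s
Total bitrate budget: 32000.0 Mb / 6600 s = 4.848 Mbps.
Audio total: 128 + 640 = 768 kbps = 0.768 Mbps.
Video: 4.848 − 0.768 = 4.080 Mbps.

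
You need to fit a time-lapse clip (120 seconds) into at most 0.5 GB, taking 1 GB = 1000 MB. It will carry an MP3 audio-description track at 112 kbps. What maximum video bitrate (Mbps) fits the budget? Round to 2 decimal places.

33.22 Mbps

Budget: 0.5 GB = 4000.0 Mb.
Total bitrate budget: 4000.0 Mb / 120 s = 33.333 Mbps.
Audio: 112 kbps = 0.112 Mbps.
Video: 33.333 − 0.112 = 33.221 Mbps.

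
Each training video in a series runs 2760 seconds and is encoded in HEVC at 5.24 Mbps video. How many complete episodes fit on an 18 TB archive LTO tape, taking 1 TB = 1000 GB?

9956

Per item: 5.240 Mbps × 2760 s = 14,462 Mb = 1,808 MB.
Capacity: 18 TB = 144,000,000 Mb; 9956.85 items → 9956 complete.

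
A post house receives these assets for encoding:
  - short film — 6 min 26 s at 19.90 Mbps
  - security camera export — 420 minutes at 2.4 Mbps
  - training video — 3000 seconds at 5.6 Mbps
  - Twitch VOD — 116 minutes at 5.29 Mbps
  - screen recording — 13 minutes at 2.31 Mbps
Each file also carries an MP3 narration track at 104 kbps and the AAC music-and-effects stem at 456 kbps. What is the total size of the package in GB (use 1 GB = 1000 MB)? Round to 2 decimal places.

Audio total: 104 + 456 = 560 kbps = 0.560 Mbps.
short film: 20.460 Mbps × 386 s = 7897.6 Mb
security camera export: 2.960 Mbps × 25200 s = 74592.0 Mb
training video: 6.160 Mbps × 3000 s = 18480.0 Mb
Twitch VOD: 5.850 Mbps × 6960 s = 40716.0 Mb
screen recording: 2.870 Mbps × 780 s = 2238.6 Mb
Total: 143924.2 Mb = 17990.5 MB.
= 17.99 GB.

17.99 GB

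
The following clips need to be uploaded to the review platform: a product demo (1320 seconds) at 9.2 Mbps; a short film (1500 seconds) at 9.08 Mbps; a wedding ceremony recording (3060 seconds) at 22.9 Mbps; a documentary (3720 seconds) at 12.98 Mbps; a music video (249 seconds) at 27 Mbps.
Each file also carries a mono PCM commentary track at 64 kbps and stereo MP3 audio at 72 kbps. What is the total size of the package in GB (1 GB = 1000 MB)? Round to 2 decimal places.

19.02 GB

Audio total: 64 + 72 = 136 kbps = 0.136 Mbps.
product demo: 9.336 Mbps × 1320 s = 12323.5 Mb
short film: 9.216 Mbps × 1500 s = 13824.0 Mb
wedding ceremony recording: 23.036 Mbps × 3060 s = 70490.2 Mb
documentary: 13.116 Mbps × 3720 s = 48791.5 Mb
music video: 27.136 Mbps × 249 s = 6756.9 Mb
Total: 152186.1 Mb = 19023.3 MB.
= 19.02 GB.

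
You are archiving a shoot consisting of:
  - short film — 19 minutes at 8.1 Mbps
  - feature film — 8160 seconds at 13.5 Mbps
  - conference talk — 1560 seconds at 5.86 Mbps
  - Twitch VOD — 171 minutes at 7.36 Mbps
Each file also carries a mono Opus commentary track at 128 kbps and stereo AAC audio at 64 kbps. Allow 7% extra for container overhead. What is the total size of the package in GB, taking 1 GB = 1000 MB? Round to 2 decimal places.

Audio total: 128 + 64 = 192 kbps = 0.192 Mbps.
short film: 8.292 Mbps × 1140 s × 1.07 = 10114.6 Mb
feature film: 13.692 Mbps × 8160 s × 1.07 = 119547.6 Mb
conference talk: 6.052 Mbps × 1560 s × 1.07 = 10102.0 Mb
Twitch VOD: 7.552 Mbps × 10260 s × 1.07 = 82907.4 Mb
Total: 222671.5 Mb = 27833.9 MB.
= 27.83 GB.

27.83 GB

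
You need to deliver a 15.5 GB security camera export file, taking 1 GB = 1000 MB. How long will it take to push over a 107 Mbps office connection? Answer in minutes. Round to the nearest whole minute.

19 minutes

File: 15.5 GB = 124000.0 Mb.
At 107 Mbps: 124000.0 / 107 = 1158.9 s ≈ 19.3 minutes.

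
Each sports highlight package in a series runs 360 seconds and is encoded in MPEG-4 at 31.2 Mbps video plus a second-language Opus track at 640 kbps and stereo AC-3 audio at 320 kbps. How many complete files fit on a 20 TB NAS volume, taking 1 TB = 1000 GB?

13819

Audio total: 640 + 320 = 960 kbps = 0.960 Mbps.
Total bitrate: 32.160 Mbps.
Per item: 32.160 Mbps × 360 s = 11,578 Mb = 1,447 MB.
Capacity: 20 TB = 160,000,000 Mb; 13819.79 items → 13819 complete.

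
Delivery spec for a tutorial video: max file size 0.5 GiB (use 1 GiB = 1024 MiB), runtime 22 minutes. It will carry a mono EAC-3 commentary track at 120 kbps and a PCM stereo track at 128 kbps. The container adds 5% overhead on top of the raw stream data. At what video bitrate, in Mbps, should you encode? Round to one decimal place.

2.9 Mbps

Budget: 0.5 GiB = 4295.0 Mb.
Stream payload after overhead: 4295.0 / 1.05 = 4090.4 Mb.
22 min = 1320 s
Total bitrate budget: 4090.4 Mb / 1320 s = 3.099 Mbps.
Audio total: 120 + 128 = 248 kbps = 0.248 Mbps.
Video: 3.099 − 0.248 = 2.851 Mbps.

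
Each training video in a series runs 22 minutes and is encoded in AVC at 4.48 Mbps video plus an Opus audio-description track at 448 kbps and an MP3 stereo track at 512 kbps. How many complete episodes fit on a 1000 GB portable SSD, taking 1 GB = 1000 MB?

22 min = 1320 s
Audio total: 448 + 512 = 960 kbps = 0.960 Mbps.
Total bitrate: 5.440 Mbps.
Per item: 5.440 Mbps × 1320 s = 7,181 Mb = 897.6 MB.
Capacity: 1000 GB = 8,000,000 Mb; 1114.08 items → 1114 complete.

1114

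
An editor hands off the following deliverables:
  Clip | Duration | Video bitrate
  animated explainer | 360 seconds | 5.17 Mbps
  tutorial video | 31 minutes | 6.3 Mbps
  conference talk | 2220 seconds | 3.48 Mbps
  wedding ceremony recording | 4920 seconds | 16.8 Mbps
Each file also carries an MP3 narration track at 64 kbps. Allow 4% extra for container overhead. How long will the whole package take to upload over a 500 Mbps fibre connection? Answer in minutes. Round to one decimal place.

3.6 minutes

Audio: 64 kbps = 0.064 Mbps.
animated explainer: 5.234 Mbps × 360 s × 1.04 = 1959.6 Mb
tutorial video: 6.364 Mbps × 1860 s × 1.04 = 12310.5 Mb
conference talk: 3.544 Mbps × 2220 s × 1.04 = 8182.4 Mb
wedding ceremony recording: 16.864 Mbps × 4920 s × 1.04 = 86289.7 Mb
Total: 108742.2 Mb = 13592.8 MB.
At 500 Mbps: 108742.2 / 500 = 217 s ≈ 3.62 minutes.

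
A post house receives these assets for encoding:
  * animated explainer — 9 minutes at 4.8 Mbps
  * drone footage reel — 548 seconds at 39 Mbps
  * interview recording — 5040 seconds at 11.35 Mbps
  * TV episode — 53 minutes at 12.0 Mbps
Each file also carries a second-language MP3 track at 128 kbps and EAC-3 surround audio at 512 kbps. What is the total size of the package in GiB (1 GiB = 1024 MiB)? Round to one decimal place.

14.6 GiB

Audio total: 128 + 512 = 640 kbps = 0.640 Mbps.
animated explainer: 5.440 Mbps × 540 s = 2937.6 Mb
drone footage reel: 39.640 Mbps × 548 s = 21722.7 Mb
interview recording: 11.990 Mbps × 5040 s = 60429.6 Mb
TV episode: 12.640 Mbps × 3180 s = 40195.2 Mb
Total: 125285.1 Mb = 15660.6 MB.
= 14.59 GiB.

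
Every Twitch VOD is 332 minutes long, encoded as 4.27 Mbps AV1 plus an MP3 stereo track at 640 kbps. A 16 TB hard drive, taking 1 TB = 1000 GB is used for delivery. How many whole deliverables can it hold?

1308

332 min = 19920 s
Audio: 640 kbps = 0.640 Mbps.
Total bitrate: 4.910 Mbps.
Per item: 4.910 Mbps × 19920 s = 97,807 Mb = 12,226 MB.
Capacity: 16 TB = 128,000,000 Mb; 1308.70 items → 1308 complete.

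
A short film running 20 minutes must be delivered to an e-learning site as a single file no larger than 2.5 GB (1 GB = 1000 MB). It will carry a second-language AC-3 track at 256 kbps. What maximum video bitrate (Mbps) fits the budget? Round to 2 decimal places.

Budget: 2.5 GB = 20000.0 Mb.
20 min = 1200 s
Total bitrate budget: 20000.0 Mb / 1200 s = 16.667 Mbps.
Audio: 256 kbps = 0.256 Mbps.
Video: 16.667 − 0.256 = 16.411 Mbps.

16.41 Mbps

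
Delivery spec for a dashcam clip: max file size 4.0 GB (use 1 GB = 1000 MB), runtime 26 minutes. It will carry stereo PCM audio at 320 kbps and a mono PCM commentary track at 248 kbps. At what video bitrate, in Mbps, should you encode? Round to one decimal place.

Budget: 4.0 GB = 32000.0 Mb.
26 min = 1560 s
Total bitrate budget: 32000.0 Mb / 1560 s = 20.513 Mbps.
Audio total: 320 + 248 = 568 kbps = 0.568 Mbps.
Video: 20.513 − 0.568 = 19.945 Mbps.

19.9 Mbps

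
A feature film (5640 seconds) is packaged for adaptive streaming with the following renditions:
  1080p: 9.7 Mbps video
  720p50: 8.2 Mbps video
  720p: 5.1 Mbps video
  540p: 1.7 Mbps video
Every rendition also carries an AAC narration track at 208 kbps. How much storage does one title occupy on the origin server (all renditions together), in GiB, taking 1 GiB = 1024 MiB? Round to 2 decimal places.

16.76 GiB

Audio: 208 kbps = 0.208 Mbps.
Sum of rendition bitrates: (9.7+0.208) + (8.2+0.208) + (5.1+0.208) + (1.7+0.208) = 25.532 Mbps.
× 5640 s = 144,000 Mb = 18,000 MB = 16.76 GiB.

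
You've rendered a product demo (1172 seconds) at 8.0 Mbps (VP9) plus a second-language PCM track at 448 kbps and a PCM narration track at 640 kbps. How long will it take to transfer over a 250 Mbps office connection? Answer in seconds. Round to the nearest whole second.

43 seconds

Audio total: 448 + 640 = 1088 kbps = 1.088 Mbps.
Total bitrate: 9.088 Mbps.
File: 9.088 Mbps × 1172 s = 10651.1 Mb.
At 250 Mbps: 10651.1 / 250 = 42.6 s ≈ 42.6 seconds.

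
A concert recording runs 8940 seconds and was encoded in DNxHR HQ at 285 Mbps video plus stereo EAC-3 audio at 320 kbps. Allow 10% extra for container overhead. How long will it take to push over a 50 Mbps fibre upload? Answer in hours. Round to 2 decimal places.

Audio: 320 kbps = 0.320 Mbps.
Total bitrate: 285.320 Mbps.
File: 285.320 Mbps × 8940 s = 2550760.8 Mb.
With 10% container overhead: ×1.10. → 2805836.9 Mb.
At 50 Mbps: 2805836.9 / 50 = 56116.7 s ≈ 15.6 hours.

15.59 hours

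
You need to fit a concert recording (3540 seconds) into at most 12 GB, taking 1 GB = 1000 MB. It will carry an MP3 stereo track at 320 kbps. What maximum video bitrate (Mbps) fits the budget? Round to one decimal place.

26.8 Mbps

Budget: 12 GB = 96000.0 Mb.
Total bitrate budget: 96000.0 Mb / 3540 s = 27.119 Mbps.
Audio: 320 kbps = 0.320 Mbps.
Video: 27.119 − 0.320 = 26.799 Mbps.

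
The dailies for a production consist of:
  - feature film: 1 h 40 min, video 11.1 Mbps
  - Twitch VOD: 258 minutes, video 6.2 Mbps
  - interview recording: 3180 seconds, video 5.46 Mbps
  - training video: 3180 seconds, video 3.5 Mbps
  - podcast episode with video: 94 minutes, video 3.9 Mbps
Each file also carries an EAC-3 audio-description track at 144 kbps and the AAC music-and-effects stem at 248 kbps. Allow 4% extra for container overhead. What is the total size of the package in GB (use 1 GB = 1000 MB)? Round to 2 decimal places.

Audio total: 144 + 248 = 392 kbps = 0.392 Mbps.
feature film: 11.492 Mbps × 6000 s × 1.04 = 71710.1 Mb
Twitch VOD: 6.592 Mbps × 15480 s × 1.04 = 106125.9 Mb
interview recording: 5.852 Mbps × 3180 s × 1.04 = 19353.7 Mb
training video: 3.892 Mbps × 3180 s × 1.04 = 12871.6 Mb
podcast episode with video: 4.292 Mbps × 5640 s × 1.04 = 25175.2 Mb
Total: 235236.5 Mb = 29404.6 MB.
= 29.40 GB.

29.40 GB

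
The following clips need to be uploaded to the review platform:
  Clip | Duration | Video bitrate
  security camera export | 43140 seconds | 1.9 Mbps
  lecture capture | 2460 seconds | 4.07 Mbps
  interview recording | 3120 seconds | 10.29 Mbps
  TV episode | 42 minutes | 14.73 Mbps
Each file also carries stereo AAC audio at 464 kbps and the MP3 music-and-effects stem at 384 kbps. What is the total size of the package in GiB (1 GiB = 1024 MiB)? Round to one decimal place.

23.8 GiB

Audio total: 464 + 384 = 848 kbps = 0.848 Mbps.
security camera export: 2.748 Mbps × 43140 s = 118548.7 Mb
lecture capture: 4.918 Mbps × 2460 s = 12098.3 Mb
interview recording: 11.138 Mbps × 3120 s = 34750.6 Mb
TV episode: 15.578 Mbps × 2520 s = 39256.6 Mb
Total: 204654.1 Mb = 25581.8 MB.
= 23.82 GiB.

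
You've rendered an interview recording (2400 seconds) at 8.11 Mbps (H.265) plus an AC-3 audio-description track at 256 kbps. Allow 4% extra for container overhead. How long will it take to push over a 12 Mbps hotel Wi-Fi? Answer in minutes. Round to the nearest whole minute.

Audio: 256 kbps = 0.256 Mbps.
Total bitrate: 8.366 Mbps.
File: 8.366 Mbps × 2400 s = 20078.4 Mb.
With 4% container overhead: ×1.04. → 20881.5 Mb.
At 12 Mbps: 20881.5 / 12 = 1740.1 s ≈ 29 minutes.

29 minutes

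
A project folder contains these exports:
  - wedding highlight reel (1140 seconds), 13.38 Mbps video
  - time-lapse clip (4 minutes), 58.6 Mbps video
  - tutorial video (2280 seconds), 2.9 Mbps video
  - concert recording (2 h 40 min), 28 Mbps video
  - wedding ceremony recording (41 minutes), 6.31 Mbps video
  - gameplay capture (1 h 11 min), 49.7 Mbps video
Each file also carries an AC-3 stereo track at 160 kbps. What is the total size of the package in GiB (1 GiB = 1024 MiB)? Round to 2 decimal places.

62.30 GiB

Audio: 160 kbps = 0.160 Mbps.
wedding highlight reel: 13.540 Mbps × 1140 s = 15435.6 Mb
time-lapse clip: 58.760 Mbps × 240 s = 14102.4 Mb
tutorial video: 3.060 Mbps × 2280 s = 6976.8 Mb
concert recording: 28.160 Mbps × 9600 s = 270336.0 Mb
wedding ceremony recording: 6.470 Mbps × 2460 s = 15916.2 Mb
gameplay capture: 49.860 Mbps × 4260 s = 212403.6 Mb
Total: 535170.6 Mb = 66896.3 MB.
= 62.30 GiB.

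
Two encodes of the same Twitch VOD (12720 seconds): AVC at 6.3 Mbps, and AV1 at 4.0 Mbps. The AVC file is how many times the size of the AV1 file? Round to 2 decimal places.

1.58

AVC: 6.300 Mbps × 12720 s = 80136.0 Mb = 9.329 GiB.
AV1: 4.000 Mbps × 12720 s = 50880.0 Mb = 5.923 GiB.
Ratio: 9.329 / 5.923 = 1.575.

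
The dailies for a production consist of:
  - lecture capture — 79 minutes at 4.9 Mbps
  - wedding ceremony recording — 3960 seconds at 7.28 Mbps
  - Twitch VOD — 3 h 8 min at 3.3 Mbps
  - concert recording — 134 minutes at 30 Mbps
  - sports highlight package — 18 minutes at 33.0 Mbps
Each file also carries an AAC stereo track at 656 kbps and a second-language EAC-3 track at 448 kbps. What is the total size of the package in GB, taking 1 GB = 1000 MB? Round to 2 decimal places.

49.78 GB

Audio total: 656 + 448 = 1104 kbps = 1.104 Mbps.
lecture capture: 6.004 Mbps × 4740 s = 28459.0 Mb
wedding ceremony recording: 8.384 Mbps × 3960 s = 33200.6 Mb
Twitch VOD: 4.404 Mbps × 11280 s = 49677.1 Mb
concert recording: 31.104 Mbps × 8040 s = 250076.2 Mb
sports highlight package: 34.104 Mbps × 1080 s = 36832.3 Mb
Total: 398245.2 Mb = 49780.7 MB.
= 49.78 GB.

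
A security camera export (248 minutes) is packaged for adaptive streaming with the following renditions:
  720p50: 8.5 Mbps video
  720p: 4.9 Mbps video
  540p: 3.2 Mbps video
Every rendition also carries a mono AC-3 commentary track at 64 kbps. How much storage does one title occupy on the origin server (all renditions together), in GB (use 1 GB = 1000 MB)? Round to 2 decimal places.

248 min = 14880 s
Audio: 64 kbps = 0.064 Mbps.
Sum of rendition bitrates: (8.5+0.064) + (4.9+0.064) + (3.2+0.064) = 16.792 Mbps.
× 14880 s = 249,865 Mb = 31,233 MB = 31.23 GB.

31.23 GB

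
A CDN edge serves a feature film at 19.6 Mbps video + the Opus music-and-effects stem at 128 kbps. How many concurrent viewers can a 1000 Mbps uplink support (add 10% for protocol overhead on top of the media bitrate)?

Audio: 128 kbps = 0.128 Mbps.
Per-viewer media rate: 19.728 Mbps.
On the wire with 10% overhead: 21.701 Mbps.
1000 Mbps = 1,000 Mbps; 1,000 / 21.701 = 46.08 → 46 viewers.

46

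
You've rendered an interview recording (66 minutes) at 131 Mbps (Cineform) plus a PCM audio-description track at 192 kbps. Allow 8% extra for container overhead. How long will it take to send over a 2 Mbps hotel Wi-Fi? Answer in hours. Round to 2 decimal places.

66 min = 3960 s
Audio: 192 kbps = 0.192 Mbps.
Total bitrate: 131.192 Mbps.
File: 131.192 Mbps × 3960 s = 519520.3 Mb.
With 8% container overhead: ×1.08. → 561081.9 Mb.
At 2 Mbps: 561081.9 / 2 = 280541.0 s ≈ 77.9 hours.

77.93 hours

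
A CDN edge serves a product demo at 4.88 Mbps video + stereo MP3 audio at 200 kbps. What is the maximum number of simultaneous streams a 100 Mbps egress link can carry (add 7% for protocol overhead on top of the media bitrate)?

Audio: 200 kbps = 0.200 Mbps.
Per-viewer media rate: 5.080 Mbps.
On the wire with 7% overhead: 5.436 Mbps.
100 Mbps = 100.0 Mbps; 100.0 / 5.436 = 18.40 → 18 viewers.

18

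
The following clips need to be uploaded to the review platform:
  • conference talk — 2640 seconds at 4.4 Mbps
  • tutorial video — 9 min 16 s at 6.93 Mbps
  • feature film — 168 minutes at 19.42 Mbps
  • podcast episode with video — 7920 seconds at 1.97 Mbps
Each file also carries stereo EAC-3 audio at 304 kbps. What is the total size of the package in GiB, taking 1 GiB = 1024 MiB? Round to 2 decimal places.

Audio: 304 kbps = 0.304 Mbps.
conference talk: 4.704 Mbps × 2640 s = 12418.6 Mb
tutorial video: 7.234 Mbps × 556 s = 4022.1 Mb
feature film: 19.724 Mbps × 10080 s = 198817.9 Mb
podcast episode with video: 2.274 Mbps × 7920 s = 18010.1 Mb
Total: 233268.7 Mb = 29158.6 MB.
= 27.16 GiB.

27.16 GiB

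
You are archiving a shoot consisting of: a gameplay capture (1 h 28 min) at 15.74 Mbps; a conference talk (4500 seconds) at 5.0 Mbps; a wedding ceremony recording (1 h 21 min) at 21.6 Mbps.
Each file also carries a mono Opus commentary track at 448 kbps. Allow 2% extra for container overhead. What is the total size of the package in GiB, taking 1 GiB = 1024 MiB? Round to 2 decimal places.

25.78 GiB

Audio: 448 kbps = 0.448 Mbps.
gameplay capture: 16.188 Mbps × 5280 s × 1.02 = 87182.1 Mb
conference talk: 5.448 Mbps × 4500 s × 1.02 = 25006.3 Mb
wedding ceremony recording: 22.048 Mbps × 4860 s × 1.02 = 109296.3 Mb
Total: 221484.8 Mb = 27685.6 MB.
= 25.78 GiB.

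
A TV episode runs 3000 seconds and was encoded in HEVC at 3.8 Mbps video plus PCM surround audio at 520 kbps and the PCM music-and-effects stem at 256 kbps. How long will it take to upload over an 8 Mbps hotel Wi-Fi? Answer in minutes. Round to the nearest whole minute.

Audio total: 520 + 256 = 776 kbps = 0.776 Mbps.
Total bitrate: 4.576 Mbps.
File: 4.576 Mbps × 3000 s = 13728.0 Mb.
At 8 Mbps: 13728.0 / 8 = 1716.0 s ≈ 28.6 minutes.

29 minutes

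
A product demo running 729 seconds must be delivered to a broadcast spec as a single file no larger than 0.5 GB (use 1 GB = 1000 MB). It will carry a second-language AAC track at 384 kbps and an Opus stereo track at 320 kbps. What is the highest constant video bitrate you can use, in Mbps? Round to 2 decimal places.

4.78 Mbps

Budget: 0.5 GB = 4000.0 Mb.
Total bitrate budget: 4000.0 Mb / 729 s = 5.487 Mbps.
Audio total: 384 + 320 = 704 kbps = 0.704 Mbps.
Video: 5.487 − 0.704 = 4.783 Mbps.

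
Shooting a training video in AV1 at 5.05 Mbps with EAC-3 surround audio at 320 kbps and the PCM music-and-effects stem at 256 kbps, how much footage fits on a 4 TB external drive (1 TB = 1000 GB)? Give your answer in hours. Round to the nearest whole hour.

Audio total: 320 + 256 = 576 kbps = 0.576 Mbps.
Total bitrate: 5.05 + 0.576 = 5.626 Mbps.
Capacity: 4 TB = 32,000,000 Mb.
Recording time: 32,000,000 / 5.626 = 5,687,878 s ≈ 1,580 hours.

1580 hours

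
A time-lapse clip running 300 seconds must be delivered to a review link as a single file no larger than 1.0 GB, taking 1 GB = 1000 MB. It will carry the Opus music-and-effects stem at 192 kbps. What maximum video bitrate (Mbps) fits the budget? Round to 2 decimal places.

Budget: 1.0 GB = 8000.0 Mb.
Total bitrate budget: 8000.0 Mb / 300 s = 26.667 Mbps.
Audio: 192 kbps = 0.192 Mbps.
Video: 26.667 − 0.192 = 26.475 Mbps.

26.47 Mbps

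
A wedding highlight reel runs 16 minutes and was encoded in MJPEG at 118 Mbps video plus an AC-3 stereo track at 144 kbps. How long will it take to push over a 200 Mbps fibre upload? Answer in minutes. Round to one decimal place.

9.5 minutes

16 min = 960 s
Audio: 144 kbps = 0.144 Mbps.
Total bitrate: 118.144 Mbps.
File: 118.144 Mbps × 960 s = 113418.2 Mb.
At 200 Mbps: 113418.2 / 200 = 567.1 s ≈ 9.45 minutes.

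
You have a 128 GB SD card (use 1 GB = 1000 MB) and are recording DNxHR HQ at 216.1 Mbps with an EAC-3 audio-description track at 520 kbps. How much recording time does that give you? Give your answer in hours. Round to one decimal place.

Audio: 520 kbps = 0.520 Mbps.
Total bitrate: 216.1 + 0.520 = 216.620 Mbps.
Capacity: 128 GB = 1,024,000 Mb.
Recording time: 1,024,000 / 216.620 = 4,727 s ≈ 1.31 hours.

1.3 hours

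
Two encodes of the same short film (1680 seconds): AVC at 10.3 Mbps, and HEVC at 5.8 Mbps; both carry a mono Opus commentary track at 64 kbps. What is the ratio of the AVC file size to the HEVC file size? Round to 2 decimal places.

1.77

Audio: 64 kbps = 0.064 Mbps.
AVC: 10.364 Mbps × 1680 s = 17411.5 Mb = 2.176 GB.
HEVC: 5.864 Mbps × 1680 s = 9851.5 Mb = 1.231 GB.
Ratio: 2.176 / 1.231 = 1.767.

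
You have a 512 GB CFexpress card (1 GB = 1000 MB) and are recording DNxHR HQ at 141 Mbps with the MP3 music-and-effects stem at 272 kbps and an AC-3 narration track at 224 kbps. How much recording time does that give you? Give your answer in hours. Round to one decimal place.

8.0 hours

Audio total: 272 + 224 = 496 kbps = 0.496 Mbps.
Total bitrate: 141 + 0.496 = 141.496 Mbps.
Capacity: 512 GB = 4,096,000 Mb.
Recording time: 4,096,000 / 141.496 = 28,948 s ≈ 8.04 hours.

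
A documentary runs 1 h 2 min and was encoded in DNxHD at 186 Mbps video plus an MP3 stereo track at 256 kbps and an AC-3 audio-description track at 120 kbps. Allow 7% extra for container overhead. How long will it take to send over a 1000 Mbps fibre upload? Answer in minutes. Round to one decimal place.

12.4 minutes

1 h 2 min = 62 min = 3720 s
Audio total: 256 + 120 = 376 kbps = 0.376 Mbps.
Total bitrate: 186.376 Mbps.
File: 186.376 Mbps × 3720 s = 693318.7 Mb.
With 7% container overhead: ×1.07. → 741851.0 Mb.
At 1000 Mbps: 741851.0 / 1000 = 741.9 s ≈ 12.4 minutes.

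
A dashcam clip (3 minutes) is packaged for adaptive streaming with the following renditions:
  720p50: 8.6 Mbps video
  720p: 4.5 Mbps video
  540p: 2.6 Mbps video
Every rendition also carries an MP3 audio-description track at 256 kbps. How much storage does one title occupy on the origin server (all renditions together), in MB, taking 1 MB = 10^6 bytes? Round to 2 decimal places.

370.53 MB

3 min = 180 s
Audio: 256 kbps = 0.256 Mbps.
Sum of rendition bitrates: (8.6+0.256) + (4.5+0.256) + (2.6+0.256) = 16.468 Mbps.
× 180 s = 2,964 Mb = 370.5 MB = 370.5 MB.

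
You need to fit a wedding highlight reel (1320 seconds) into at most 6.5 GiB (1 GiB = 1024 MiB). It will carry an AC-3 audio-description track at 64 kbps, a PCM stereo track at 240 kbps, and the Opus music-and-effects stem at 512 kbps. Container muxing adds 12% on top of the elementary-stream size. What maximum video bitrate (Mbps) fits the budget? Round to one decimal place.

37.0 Mbps

Budget: 6.5 GiB = 55834.6 Mb.
Stream payload after overhead: 55834.6 / 1.12 = 49852.3 Mb.
Total bitrate budget: 49852.3 Mb / 1320 s = 37.767 Mbps.
Audio total: 64 + 240 + 512 = 816 kbps = 0.816 Mbps.
Video: 37.767 − 0.816 = 36.951 Mbps.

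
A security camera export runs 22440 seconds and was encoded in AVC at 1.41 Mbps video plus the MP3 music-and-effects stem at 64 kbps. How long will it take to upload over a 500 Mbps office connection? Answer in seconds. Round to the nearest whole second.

Audio: 64 kbps = 0.064 Mbps.
Total bitrate: 1.474 Mbps.
File: 1.474 Mbps × 22440 s = 33076.6 Mb.
At 500 Mbps: 33076.6 / 500 = 66.2 s ≈ 66.2 seconds.

66 seconds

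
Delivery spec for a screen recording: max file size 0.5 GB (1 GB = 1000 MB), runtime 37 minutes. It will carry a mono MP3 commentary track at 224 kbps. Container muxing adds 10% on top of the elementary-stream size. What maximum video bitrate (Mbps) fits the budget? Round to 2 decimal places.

1.41 Mbps

Budget: 0.5 GB = 4000.0 Mb.
Stream payload after overhead: 4000.0 / 1.10 = 3636.4 Mb.
37 min = 2220 s
Total bitrate budget: 3636.4 Mb / 2220 s = 1.638 Mbps.
Audio: 224 kbps = 0.224 Mbps.
Video: 1.638 − 0.224 = 1.414 Mbps.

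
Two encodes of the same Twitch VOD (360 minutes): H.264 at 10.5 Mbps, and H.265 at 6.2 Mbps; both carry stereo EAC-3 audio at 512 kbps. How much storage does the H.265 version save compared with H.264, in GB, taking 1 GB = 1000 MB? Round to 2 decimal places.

11.61 GB

360 min = 21600 s
Audio: 512 kbps = 0.512 Mbps.
H.264: 11.012 Mbps × 21600 s = 237859.2 Mb = 29.732 GB.
H.265: 6.712 Mbps × 21600 s = 144979.2 Mb = 18.122 GB.
Saving: 29.732 − 18.122 = 11.610 GB.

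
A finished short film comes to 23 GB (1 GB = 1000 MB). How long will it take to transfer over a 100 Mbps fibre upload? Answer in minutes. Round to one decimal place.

30.7 minutes

File: 23 GB = 184000.0 Mb.
At 100 Mbps: 184000.0 / 100 = 1840.0 s ≈ 30.7 minutes.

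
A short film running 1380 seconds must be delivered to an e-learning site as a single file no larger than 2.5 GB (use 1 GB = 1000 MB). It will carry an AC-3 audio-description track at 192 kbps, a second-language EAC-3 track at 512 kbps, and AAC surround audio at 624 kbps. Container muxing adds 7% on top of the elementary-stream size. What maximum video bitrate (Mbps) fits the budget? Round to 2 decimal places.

12.22 Mbps

Budget: 2.5 GB = 20000.0 Mb.
Stream payload after overhead: 20000.0 / 1.07 = 18691.6 Mb.
Total bitrate budget: 18691.6 Mb / 1380 s = 13.545 Mbps.
Audio total: 192 + 512 + 624 = 1328 kbps = 1.328 Mbps.
Video: 13.545 − 1.328 = 12.217 Mbps.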